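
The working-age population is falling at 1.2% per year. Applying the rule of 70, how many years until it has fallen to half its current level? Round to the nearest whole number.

about 58 years

Falling at 1.2%, it halves about every 70/1.2 = 58.33 years.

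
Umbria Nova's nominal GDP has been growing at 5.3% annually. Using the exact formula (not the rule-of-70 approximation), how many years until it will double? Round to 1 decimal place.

13.4 years

t = ln(2) / ln(1 + 0.053) = 0.6931 / 0.051643 ≈ 13.42.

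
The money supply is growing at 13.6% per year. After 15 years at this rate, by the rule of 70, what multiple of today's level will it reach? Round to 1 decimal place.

Doubles every ≈ 5.15 years (70/13.6).
15 years is 2.91 doublings; 2^2.91 ≈ 7.5×.

7.5 times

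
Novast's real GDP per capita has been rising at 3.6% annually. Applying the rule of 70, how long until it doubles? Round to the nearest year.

roughly 19 years

70/3.6 ≈ 19.44, so it doubles roughly every 19 years.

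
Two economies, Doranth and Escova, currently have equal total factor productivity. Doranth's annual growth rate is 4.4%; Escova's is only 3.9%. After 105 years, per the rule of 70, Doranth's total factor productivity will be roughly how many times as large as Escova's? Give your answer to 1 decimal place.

roughly 1.7 times

Only the 0.5-point difference matters.
70/0.5 ≈ 140.00 years per doubling of the ratio; 105 years gives 0.75 doublings, so ≈ 1.7×.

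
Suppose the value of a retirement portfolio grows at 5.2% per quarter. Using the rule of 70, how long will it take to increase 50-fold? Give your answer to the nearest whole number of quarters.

Doubling time ≈ 70/5.2 = 13.46 quarters.
50× is log₂ 50 ≈ 5.64 doublings, so ≈ 5.64 × 13.46 = 76 quarters.

76 quarters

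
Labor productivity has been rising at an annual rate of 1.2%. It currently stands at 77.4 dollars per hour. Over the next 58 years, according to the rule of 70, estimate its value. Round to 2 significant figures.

around 150 dollars per hour

Doubling time ≈ 70/1.2 = 58.33 years.
58 years is 58/58.33 ≈ 0.99 doublings, a factor of 2^0.99 ≈ 1.99.
77.4 × 1.99 ≈ 150 dollars per hour.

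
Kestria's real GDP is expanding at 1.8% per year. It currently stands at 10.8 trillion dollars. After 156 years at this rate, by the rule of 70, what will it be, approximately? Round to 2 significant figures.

It doubles every 70/1.8 ≈ 38.89 years, so 156 years is 4.01 doublings.
2^4.01 ≈ 16.11; 10.8 × 16.11 ≈ 170 trillion dollars.

approximately 170 trillion dollars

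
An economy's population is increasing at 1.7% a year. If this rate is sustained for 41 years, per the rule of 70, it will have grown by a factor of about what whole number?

≈ 2 times

At 1.7% one doubling takes ≈ 41.18 years; 41 years is 1 of them, so ×2.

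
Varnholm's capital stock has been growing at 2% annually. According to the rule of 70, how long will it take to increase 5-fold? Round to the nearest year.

One doubling takes 70/2 = 35.00 years.
5× is log₂ 5 ≈ 2.32 doublings, so ≈ 2.32 × 35.00 = 81 years.

81 years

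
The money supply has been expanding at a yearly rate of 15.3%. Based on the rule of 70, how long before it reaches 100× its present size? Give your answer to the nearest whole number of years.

30 years

At 15.3% it doubles every 70/15.3 ≈ 4.58 years.
Reaching 100× takes log₂(100) ≈ 6.64 doublings.
6.64 × 4.58 ≈ 30 years.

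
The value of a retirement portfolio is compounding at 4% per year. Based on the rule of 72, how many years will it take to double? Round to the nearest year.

approximately 18 years

At 4%, doubling takes about 72/4 = 18.00 years.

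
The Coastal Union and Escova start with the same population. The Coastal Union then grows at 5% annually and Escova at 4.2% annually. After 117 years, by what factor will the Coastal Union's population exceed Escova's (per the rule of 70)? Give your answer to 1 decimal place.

roughly 2.5 times

Only the 0.8-point difference matters.
70/0.8 ≈ 87.50 years per doubling of the ratio; 117 years gives 1.34 doublings, so ≈ 2.5×.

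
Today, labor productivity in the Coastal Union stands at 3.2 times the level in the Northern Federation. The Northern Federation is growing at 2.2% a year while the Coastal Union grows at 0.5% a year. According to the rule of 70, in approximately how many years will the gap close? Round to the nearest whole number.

What matters is the difference: 1.7 pp.
Rule of 70 on the gap: the ratio halves every 70/1.7 ≈ 41.18 years.
A 3.2 times gap takes log₂(3.2) ≈ 1.68 halvings to close: 1.68 × 41.18 ≈ 69 years.

about 69 years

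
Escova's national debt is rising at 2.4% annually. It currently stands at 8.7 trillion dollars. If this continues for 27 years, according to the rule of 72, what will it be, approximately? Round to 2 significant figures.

around 16 trillion dollars

It doubles every 72/2.4 ≈ 30.00 years, so 27 years is 0.90 doublings.
2^0.90 ≈ 1.87; 8.7 × 1.87 ≈ 16 trillion dollars.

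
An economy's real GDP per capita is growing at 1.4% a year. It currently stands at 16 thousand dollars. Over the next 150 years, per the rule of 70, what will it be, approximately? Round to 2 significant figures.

about 130 thousand dollars

It doubles every 70/1.4 ≈ 50.00 years, so 150 years is 3.00 doublings.
2^3.00 ≈ 8.00; 16 × 8.00 ≈ 130 thousand dollars.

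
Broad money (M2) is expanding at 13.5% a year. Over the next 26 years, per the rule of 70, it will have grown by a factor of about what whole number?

At 13.5% one doubling takes ≈ 5.19 years; 26 years is 5 of them, so ×32.

about 32 times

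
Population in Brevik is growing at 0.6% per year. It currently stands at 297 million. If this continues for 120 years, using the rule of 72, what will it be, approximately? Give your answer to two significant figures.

around 590 million

Doubling time ≈ 72/0.6 = 120.00 years.
120 years is 120/120.00 ≈ 1.00 doublings, a factor of 2^1.00 ≈ 2.00.
297 × 2.00 ≈ 590 million.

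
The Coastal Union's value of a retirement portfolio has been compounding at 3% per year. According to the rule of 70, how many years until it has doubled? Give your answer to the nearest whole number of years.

At 3%, doubling takes about 70/3 = 23.33 years.

roughly 23 years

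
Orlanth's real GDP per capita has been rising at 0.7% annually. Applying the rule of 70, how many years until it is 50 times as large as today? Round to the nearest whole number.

≈ 564 years

At 0.7% it doubles every 70/0.7 ≈ 100.00 years.
Reaching 50× takes log₂(50) ≈ 5.64 doublings.
5.64 × 100.00 ≈ 564 years.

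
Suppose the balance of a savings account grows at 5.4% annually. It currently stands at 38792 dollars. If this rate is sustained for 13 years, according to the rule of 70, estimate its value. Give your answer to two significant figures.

It doubles every 70/5.4 ≈ 12.96 years, so 13 years is 1.00 doublings.
2^1.00 ≈ 2.00; 38792 × 2.00 ≈ 78000 dollars.

≈ 78000 dollars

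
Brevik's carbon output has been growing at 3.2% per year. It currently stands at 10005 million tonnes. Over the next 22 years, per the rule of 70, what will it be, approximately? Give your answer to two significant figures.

It doubles every 70/3.2 ≈ 21.88 years, so 22 years is 1.01 doublings.
2^1.01 ≈ 2.01; 10005 × 2.01 ≈ 20000 million tonnes.

20000 million tonnes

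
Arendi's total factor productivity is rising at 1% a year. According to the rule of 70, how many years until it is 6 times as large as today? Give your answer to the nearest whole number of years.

about 181 years

At 1% it doubles every 70/1 ≈ 70.00 years.
6× is log₂ 6 ≈ 2.58 doublings, so ≈ 2.58 × 70.00 = 181 years.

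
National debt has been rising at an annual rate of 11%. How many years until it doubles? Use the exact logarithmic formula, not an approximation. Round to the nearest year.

t = ln(2) / ln(1 + 0.11) = 0.6931 / 0.104360 ≈ 6.64.
≈ 7 years.

7 years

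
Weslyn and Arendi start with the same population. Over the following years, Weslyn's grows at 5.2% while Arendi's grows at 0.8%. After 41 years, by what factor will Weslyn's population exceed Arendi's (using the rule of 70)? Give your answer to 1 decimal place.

approximately 6.0 times

Only the 4.4-point difference matters.
70/4.4 ≈ 15.91 years per doubling of the ratio; 41 years gives 2.58 doublings, so ≈ 6.0×.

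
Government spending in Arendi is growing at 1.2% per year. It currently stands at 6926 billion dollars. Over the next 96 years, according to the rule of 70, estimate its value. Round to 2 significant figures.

Doubling time ≈ 70/1.2 = 58.33 years.
96 years is 96/58.33 ≈ 1.65 doublings, a factor of 2^1.65 ≈ 3.14.
6926 × 3.14 ≈ 22000 billion dollars.

22000 billion dollars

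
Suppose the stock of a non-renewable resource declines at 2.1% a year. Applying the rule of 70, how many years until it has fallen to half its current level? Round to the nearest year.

Halving time ≈ 70 / 2.1 = 33.33 → 33 years.

roughly 33 years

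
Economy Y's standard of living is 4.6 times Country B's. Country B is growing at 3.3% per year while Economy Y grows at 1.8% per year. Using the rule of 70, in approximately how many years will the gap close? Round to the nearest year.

≈ 103 years

Country B gains on Economy Y at 3.3% − 1.8% = 1.5 points a year.
At that relative rate the gap halves every 70/1.5 ≈ 46.67 years.
A 4.6 times gap takes log₂(4.6) ≈ 2.20 halvings to close: 2.20 × 46.67 ≈ 103 years.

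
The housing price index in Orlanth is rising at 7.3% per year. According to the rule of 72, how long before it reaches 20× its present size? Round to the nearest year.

43 years

At 7.3% it doubles every 72/7.3 ≈ 9.86 years.
20× is log₂ 20 ≈ 4.32 doublings, so ≈ 4.32 × 9.86 = 43 years.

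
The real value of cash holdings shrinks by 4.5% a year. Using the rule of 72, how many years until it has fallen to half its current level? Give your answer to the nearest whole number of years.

about 16 years

Falling at 4.5%, it halves about every 72/4.5 = 16.00 years.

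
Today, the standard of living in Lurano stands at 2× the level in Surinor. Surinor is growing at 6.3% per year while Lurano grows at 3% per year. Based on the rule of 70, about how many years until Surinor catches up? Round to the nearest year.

roughly 21 years

The growth-rate gap is 6.3% − 3% = 3.3 percentage points.
So the ratio between them halves every 70/3.3 ≈ 21.21 years.
A 2× gap closes after 1 halving: 1 × 21.21 ≈ 21 years.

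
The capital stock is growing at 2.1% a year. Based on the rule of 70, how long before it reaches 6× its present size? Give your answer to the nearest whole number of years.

Doubling time ≈ 70/2.1 = 33.33 years.
Reaching 6× takes log₂(6) ≈ 2.58 doublings.
2.58 × 33.33 ≈ 86 years.

86 years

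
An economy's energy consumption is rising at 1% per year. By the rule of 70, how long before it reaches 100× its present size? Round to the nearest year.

At 1% it doubles every 70/1 ≈ 70.00 years.
Reaching 100× takes log₂(100) ≈ 6.64 doublings.
6.64 × 70.00 ≈ 465 years.

roughly 465 years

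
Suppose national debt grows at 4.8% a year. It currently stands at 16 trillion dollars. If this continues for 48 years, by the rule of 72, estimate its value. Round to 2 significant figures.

about 150 trillion dollars

Doubling time ≈ 72/4.8 = 15.00 years.
48 years is 48/15.00 ≈ 3.20 doublings, a factor of 2^3.20 ≈ 9.19.
16 × 9.19 ≈ 150 trillion dollars.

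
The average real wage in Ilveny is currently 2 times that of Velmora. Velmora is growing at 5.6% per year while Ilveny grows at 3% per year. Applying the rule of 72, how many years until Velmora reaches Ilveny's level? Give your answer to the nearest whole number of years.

Velmora gains on Ilveny at 5.6% − 3% = 2.6 points a year.
At that relative rate the gap halves every 72/2.6 ≈ 27.69 years.
A 2 times gap closes after 1 halving: 1 × 27.69 ≈ 28 years.

around 28 years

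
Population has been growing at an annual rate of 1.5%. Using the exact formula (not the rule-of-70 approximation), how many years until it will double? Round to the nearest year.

47 years

t = ln(2) / ln(1 + 0.015) = 0.6931 / 0.014889 ≈ 46.55.
≈ 47 years.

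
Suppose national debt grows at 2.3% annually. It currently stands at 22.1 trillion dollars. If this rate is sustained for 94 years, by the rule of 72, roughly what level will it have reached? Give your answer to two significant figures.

It doubles every 72/2.3 ≈ 31.30 years, so 94 years is 3.00 doublings.
2^3.00 ≈ 8.00; 22.1 × 8.00 ≈ 180 trillion dollars.

≈ 180 trillion dollars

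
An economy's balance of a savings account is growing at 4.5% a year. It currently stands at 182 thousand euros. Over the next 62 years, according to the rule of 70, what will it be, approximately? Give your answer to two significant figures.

about 2900 thousand euros

It doubles every 70/4.5 ≈ 15.56 years, so 62 years is 3.98 doublings.
2^3.98 ≈ 15.78; 182 × 15.78 ≈ 2900 thousand euros.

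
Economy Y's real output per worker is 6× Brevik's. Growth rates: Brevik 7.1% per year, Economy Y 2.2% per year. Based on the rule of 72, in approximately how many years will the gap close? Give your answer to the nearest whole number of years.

The growth-rate gap is 7.1% − 2.2% = 4.9 percentage points.
So the ratio between them halves every 72/4.9 ≈ 14.69 years.
A 6× gap takes log₂(6) ≈ 2.58 halvings to close: 2.58 × 14.69 ≈ 38 years.

around 38 years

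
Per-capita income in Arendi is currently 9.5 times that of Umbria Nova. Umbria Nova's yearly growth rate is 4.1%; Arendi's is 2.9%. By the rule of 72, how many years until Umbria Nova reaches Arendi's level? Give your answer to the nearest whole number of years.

The growth-rate gap is 4.1% − 2.9% = 1.2 percentage points.
So the ratio between them halves every 72/1.2 ≈ 60.00 years.
A 9.5 times gap takes log₂(9.5) ≈ 3.25 halvings to close: 3.25 × 60.00 ≈ 195 years.

195 years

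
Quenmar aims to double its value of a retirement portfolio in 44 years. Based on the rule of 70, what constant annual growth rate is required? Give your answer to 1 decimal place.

≈ 1.6% a year

70 / 44 ≈ 1.59, so about 1.6% a year.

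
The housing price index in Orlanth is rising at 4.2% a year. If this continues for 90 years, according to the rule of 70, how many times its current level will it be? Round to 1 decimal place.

Doubles every ≈ 16.67 years (70/4.2).
90 years is 5.40 doublings; 2^5.40 ≈ 42.2×.

≈ 42.2 times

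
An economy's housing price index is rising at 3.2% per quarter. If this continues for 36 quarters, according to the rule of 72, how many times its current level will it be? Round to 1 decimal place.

Doubles every ≈ 22.50 quarters (72/3.2).
36 quarters is 1.60 doublings; 2^1.60 ≈ 3.0×.

about 3.0 times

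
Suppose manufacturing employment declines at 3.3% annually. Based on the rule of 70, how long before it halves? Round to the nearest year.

roughly 21 years

Halving time ≈ 70 / 3.3 = 21.21 → 21 years.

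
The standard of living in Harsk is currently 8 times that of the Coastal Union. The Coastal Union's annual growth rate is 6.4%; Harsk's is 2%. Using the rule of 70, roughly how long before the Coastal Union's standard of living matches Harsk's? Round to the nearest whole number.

the Coastal Union gains on Harsk at 6.4% − 2% = 4.4 points a year.
At that relative rate the gap halves every 70/4.4 ≈ 15.91 years.
An 8 times gap closes after 3 halvings: 3 × 15.91 ≈ 48 years.

≈ 48 years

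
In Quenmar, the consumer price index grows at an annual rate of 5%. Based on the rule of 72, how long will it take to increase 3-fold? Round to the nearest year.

Doubling time ≈ 72/5 = 14.40 years.
3× is log₂ 3 ≈ 1.58 doublings, so ≈ 1.58 × 14.40 = 23 years.

about 23 years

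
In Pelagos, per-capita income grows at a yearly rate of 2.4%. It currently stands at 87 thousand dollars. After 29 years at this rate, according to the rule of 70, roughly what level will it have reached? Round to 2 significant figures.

around 170 thousand dollars

Doubling time ≈ 70/2.4 = 29.17 years.
29 years is 29/29.17 ≈ 0.99 doublings, a factor of 2^0.99 ≈ 1.99.
87 × 1.99 ≈ 170 thousand dollars.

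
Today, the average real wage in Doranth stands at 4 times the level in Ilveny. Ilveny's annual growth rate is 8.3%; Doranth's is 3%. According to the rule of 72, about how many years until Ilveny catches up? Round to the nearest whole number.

What matters is the difference: 5.3 pp.
Rule of 72 on the gap: the ratio halves every 72/5.3 ≈ 13.58 years.
A 4 times gap closes after 2 halvings: 2 × 13.58 ≈ 27 years.

around 27 years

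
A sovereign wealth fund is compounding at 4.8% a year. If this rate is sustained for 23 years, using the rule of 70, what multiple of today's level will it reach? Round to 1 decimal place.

Doubling time ≈ 70/4.8 = 14.58 years.
23 years / 14.58 ≈ 1.58 doublings → factor 2^1.58 ≈ 3.0.

≈ 3.0 times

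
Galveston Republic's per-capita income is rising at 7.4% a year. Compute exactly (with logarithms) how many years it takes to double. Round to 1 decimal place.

t = ln(2) / ln(1 + 0.074) = 0.6931 / 0.071390 ≈ 9.71.

9.7 years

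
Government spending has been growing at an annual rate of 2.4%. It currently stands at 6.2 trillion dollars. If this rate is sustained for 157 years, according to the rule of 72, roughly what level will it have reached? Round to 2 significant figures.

approximately 230 trillion dollars

It doubles every 72/2.4 ≈ 30.00 years, so 157 years is 5.23 doublings.
2^5.23 ≈ 37.53; 6.2 × 37.53 ≈ 230 trillion dollars.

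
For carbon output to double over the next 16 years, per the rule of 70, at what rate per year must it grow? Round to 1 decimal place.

70 / 16 ≈ 4.38, so about 4.4% per year.

approximately 4.4% per year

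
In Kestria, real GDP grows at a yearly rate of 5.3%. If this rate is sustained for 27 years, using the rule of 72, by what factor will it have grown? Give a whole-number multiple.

Doubling time ≈ 72/5.3 = 13.58 years.
27/13.58 ≈ 2 doublings, so about 2^2 = 4×.

≈ 4 times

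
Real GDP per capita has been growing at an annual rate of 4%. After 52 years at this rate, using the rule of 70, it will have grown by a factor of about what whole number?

Doubling time ≈ 70/4 = 17.50 years.
52/17.50 ≈ 3 doublings, so about 2^3 = 8×.

8 times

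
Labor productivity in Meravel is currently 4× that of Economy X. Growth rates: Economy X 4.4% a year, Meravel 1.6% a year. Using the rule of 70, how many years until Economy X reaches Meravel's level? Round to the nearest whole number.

≈ 50 years

What matters is the difference: 2.8 pp.
Rule of 70 on the gap: the ratio halves every 70/2.8 ≈ 25.00 years.
A 4× gap closes after 2 halvings: 2 × 25.00 ≈ 50 years.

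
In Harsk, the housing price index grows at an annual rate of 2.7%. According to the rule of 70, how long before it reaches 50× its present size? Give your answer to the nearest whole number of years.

≈ 146 years

At 2.7% it doubles every 70/2.7 ≈ 25.93 years.
50× is log₂ 50 ≈ 5.64 doublings, so ≈ 5.64 × 25.93 = 146 years.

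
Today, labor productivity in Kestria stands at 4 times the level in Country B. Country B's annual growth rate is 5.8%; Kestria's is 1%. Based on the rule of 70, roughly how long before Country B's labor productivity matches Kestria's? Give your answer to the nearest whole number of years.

around 29 years

Country B gains on Kestria at 5.8% − 1% = 4.8 points a year.
At that relative rate the gap halves every 70/4.8 ≈ 14.58 years.
A 4 times gap closes after 2 halvings: 2 × 14.58 ≈ 29 years.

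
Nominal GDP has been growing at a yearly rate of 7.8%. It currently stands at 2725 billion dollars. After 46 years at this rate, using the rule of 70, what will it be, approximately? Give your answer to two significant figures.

It doubles every 70/7.8 ≈ 8.97 years, so 46 years is 5.13 doublings.
2^5.13 ≈ 35.02; 2725 × 35.02 ≈ 95000 billion dollars.

≈ 95000 billion dollars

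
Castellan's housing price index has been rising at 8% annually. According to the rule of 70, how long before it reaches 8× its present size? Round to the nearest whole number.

approximately 26 years

Doubling time ≈ 70/8 = 8.75 years.
8× is 3 doublings, so 3 × 8.75 ≈ 26 years.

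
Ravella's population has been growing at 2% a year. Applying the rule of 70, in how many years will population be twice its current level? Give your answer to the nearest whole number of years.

At 2%, doubling takes about 70/2 = 35.00 years.

35 years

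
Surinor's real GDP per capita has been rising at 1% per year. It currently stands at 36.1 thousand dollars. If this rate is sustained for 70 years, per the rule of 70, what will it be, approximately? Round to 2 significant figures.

It doubles every 70/1 ≈ 70.00 years, so 70 years is 1.00 doublings.
2^1.00 ≈ 2.00; 36.1 × 2.00 ≈ 72 thousand dollars.

72 thousand dollars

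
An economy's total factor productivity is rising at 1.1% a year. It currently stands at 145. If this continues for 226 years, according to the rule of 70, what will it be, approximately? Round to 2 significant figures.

It doubles every 70/1.1 ≈ 63.64 years, so 226 years is 3.55 doublings.
2^3.55 ≈ 11.71; 145 × 11.71 ≈ 1700.

≈ 1700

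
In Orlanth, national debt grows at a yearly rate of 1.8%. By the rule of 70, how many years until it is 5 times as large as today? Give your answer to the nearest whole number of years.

about 90 years

At 1.8% it doubles every 70/1.8 ≈ 38.89 years.
5× is log₂ 5 ≈ 2.32 doublings, so ≈ 2.32 × 38.89 = 90 years.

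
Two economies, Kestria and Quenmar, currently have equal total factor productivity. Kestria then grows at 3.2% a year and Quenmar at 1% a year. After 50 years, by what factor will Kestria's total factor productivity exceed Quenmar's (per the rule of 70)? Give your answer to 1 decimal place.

Rate gap = 3.2% − 1% = 2.2 points.
The ratio doubles every 70/2.2 ≈ 31.82 years.
50/31.82 ≈ 1.57 doublings → ratio ≈ 2^1.57 ≈ 3.0.

3.0 times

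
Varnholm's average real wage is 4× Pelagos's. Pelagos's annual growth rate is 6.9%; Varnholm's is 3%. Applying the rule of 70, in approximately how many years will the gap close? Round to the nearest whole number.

roughly 36 years

The growth-rate gap is 6.9% − 3% = 3.9 percentage points.
So the ratio between them halves every 70/3.9 ≈ 17.95 years.
A 4× gap closes after 2 halvings: 2 × 17.95 ≈ 36 years.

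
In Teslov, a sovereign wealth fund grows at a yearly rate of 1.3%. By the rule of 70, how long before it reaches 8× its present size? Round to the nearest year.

At 1.3% it doubles every 70/1.3 ≈ 53.85 years.
8× is 3 doublings, so 3 × 53.85 ≈ 162 years.

roughly 162 years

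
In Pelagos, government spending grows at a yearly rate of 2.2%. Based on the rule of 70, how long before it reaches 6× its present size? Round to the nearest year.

Doubling time ≈ 70/2.2 = 31.82 years.
Reaching 6× takes log₂(6) ≈ 2.58 doublings.
2.58 × 31.82 ≈ 82 years.

≈ 82 years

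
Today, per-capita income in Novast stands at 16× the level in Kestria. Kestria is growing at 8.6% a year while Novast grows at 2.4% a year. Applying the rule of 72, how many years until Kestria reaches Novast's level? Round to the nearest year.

around 46 years

What matters is the difference: 6.2 pp.
Rule of 72 on the gap: the ratio halves every 72/6.2 ≈ 11.61 years.
A 16× gap closes after 4 halvings: 4 × 11.61 ≈ 46 years.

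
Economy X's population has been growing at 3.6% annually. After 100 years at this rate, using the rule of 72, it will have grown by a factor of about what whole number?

At 3.6% one doubling takes ≈ 20.00 years; 100 years is 5 of them, so ×32.

about 32 times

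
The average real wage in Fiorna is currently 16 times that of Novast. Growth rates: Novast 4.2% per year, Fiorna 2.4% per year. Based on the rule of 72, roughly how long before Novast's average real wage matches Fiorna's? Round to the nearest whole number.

roughly 160 years

Novast gains on Fiorna at 4.2% − 2.4% = 1.8 points a year.
At that relative rate the gap halves every 72/1.8 ≈ 40.00 years.
A 16 times gap closes after 4 halvings: 4 × 40.00 ≈ 160 years.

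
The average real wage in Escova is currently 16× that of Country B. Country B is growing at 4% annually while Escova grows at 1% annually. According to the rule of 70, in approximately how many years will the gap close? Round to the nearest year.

The growth-rate gap is 4% − 1% = 3 percentage points.
So the ratio between them halves every 70/3 ≈ 23.33 years.
A 16× gap closes after 4 halvings: 4 × 23.33 ≈ 93 years.

roughly 93 years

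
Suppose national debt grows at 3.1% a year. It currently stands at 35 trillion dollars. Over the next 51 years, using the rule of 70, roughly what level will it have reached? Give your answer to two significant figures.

170 trillion dollars

Doubling time ≈ 70/3.1 = 22.58 years.
51 years is 51/22.58 ≈ 2.26 doublings, a factor of 2^2.26 ≈ 4.79.
35 × 4.79 ≈ 170 trillion dollars.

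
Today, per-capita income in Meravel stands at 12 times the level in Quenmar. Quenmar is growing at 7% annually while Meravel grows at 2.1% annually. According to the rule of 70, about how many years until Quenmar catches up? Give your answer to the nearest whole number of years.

about 51 years

The growth-rate gap is 7% − 2.1% = 4.9 percentage points.
So the ratio between them halves every 70/4.9 ≈ 14.29 years.
A 12 times gap takes log₂(12) ≈ 3.58 halvings to close: 3.58 × 14.29 ≈ 51 years.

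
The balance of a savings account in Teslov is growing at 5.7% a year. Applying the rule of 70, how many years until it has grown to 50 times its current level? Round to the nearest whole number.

around 69 years

At 5.7% it doubles every 70/5.7 ≈ 12.28 years.
Reaching 50× takes log₂(50) ≈ 5.64 doublings.
5.64 × 12.28 ≈ 69 years.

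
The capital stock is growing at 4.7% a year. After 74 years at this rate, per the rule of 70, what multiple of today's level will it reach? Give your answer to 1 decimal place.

Doubles every ≈ 14.89 years (70/4.7).
74 years is 4.97 doublings; 2^4.97 ≈ 31.3×.

around 31.3 times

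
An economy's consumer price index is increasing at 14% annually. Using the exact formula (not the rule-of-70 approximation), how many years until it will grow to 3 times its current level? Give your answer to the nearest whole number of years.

t = ln(3) / ln(1 + 0.14) = 1.0986 / 0.131028 ≈ 8.38.
≈ 8 years.

8 years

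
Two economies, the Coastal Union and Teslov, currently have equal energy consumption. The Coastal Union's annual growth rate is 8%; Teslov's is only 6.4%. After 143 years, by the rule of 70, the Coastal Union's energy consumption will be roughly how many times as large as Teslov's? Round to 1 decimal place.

roughly 9.6 times

the Coastal Union pulls ahead at 1.6 pp per year, so the ratio doubles every 70/1.6 ≈ 43.75 years.
In 143 years that's 3.27 doublings: 2^3.27 ≈ 9.6.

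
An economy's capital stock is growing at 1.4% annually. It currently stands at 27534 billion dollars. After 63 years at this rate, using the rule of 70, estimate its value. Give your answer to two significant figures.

It doubles every 70/1.4 ≈ 50.00 years, so 63 years is 1.26 doublings.
2^1.26 ≈ 2.39; 27534 × 2.39 ≈ 66000 billion dollars.

about 66000 billion dollars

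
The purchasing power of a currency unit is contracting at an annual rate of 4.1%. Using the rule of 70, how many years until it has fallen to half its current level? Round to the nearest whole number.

Falling at 4.1%, it halves about every 70/4.1 = 17.07 years.

approximately 17 years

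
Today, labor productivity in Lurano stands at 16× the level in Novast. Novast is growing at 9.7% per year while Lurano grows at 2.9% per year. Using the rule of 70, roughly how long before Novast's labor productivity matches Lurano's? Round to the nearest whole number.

What matters is the difference: 6.8 pp.
Rule of 70 on the gap: the ratio halves every 70/6.8 ≈ 10.29 years.
A 16× gap closes after 4 halvings: 4 × 10.29 ≈ 41 years.

≈ 41 years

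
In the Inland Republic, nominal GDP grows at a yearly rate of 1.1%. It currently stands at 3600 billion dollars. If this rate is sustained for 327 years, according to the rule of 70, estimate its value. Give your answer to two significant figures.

around 130000 billion dollars

It doubles every 70/1.1 ≈ 63.64 years, so 327 years is 5.14 doublings.
2^5.14 ≈ 35.26; 3600 × 35.26 ≈ 130000 billion dollars.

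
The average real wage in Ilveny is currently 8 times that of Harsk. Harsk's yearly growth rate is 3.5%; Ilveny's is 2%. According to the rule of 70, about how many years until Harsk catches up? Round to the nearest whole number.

140 years

The growth-rate gap is 3.5% − 2% = 1.5 percentage points.
So the ratio between them halves every 70/1.5 ≈ 46.67 years.
An 8 times gap closes after 3 halvings: 3 × 46.67 ≈ 140 years.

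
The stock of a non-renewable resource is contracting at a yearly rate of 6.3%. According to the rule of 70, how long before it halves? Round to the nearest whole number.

about 11 years

The rule works in reverse for decay: 70/6.3 ≈ 11.11 years to halve.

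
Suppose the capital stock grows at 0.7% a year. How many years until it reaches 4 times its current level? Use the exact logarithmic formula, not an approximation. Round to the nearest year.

199 years

t = ln(4) / ln(1 + 0.007) = 1.3863 / 0.006976 ≈ 198.72.
≈ 199 years.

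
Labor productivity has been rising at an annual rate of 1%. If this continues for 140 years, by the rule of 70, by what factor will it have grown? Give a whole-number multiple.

Doubling time ≈ 70/1 = 70.00 years.
140/70.00 ≈ 2 doublings, so about 2^2 = 4×.

≈ 4 times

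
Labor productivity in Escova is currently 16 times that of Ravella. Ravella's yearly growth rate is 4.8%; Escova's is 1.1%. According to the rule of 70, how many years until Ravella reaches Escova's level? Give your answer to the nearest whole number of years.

around 76 years

What matters is the difference: 3.7 pp.
Rule of 70 on the gap: the ratio halves every 70/3.7 ≈ 18.92 years.
A 16 times gap closes after 4 halvings: 4 × 18.92 ≈ 76 years.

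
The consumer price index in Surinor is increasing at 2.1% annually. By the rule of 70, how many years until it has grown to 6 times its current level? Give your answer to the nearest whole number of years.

One doubling takes 70/2.1 = 33.33 years.
6× is log₂ 6 ≈ 2.58 doublings, so ≈ 2.58 × 33.33 = 86 years.

approximately 86 years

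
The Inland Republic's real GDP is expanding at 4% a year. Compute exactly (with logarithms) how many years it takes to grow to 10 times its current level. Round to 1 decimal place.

58.7 years

t = ln(10) / ln(1 + 0.04) = 2.3026 / 0.039221 ≈ 58.71.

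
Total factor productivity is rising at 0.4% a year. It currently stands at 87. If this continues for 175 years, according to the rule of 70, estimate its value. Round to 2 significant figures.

approximately 170

It doubles every 70/0.4 ≈ 175.00 years, so 175 years is 1.00 doublings.
2^1.00 ≈ 2.00; 87 × 2.00 ≈ 170.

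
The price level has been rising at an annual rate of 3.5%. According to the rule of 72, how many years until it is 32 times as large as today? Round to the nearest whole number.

≈ 103 years

One doubling takes 72/3.5 = 20.57 years.
Getting to 32× needs 5 doublings: 5 × 20.57 ≈ 103 years.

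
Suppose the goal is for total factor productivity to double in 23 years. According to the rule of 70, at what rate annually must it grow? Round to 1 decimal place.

70 / 23 ≈ 3.04, so about 3.0% annually.

roughly 3.0%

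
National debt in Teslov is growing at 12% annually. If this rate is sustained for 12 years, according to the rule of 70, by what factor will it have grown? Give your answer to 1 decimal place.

Doubles every ≈ 5.83 years (70/12).
12 years is 2.06 doublings; 2^2.06 ≈ 4.2×.

about 4.2 times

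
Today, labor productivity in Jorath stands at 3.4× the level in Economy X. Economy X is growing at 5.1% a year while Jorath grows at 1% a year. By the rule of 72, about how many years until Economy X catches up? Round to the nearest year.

Economy X gains on Jorath at 5.1% − 1% = 4.1 points a year.
At that relative rate the gap halves every 72/4.1 ≈ 17.56 years.
A 3.4× gap takes log₂(3.4) ≈ 1.77 halvings to close: 1.77 × 17.56 ≈ 31 years.

roughly 31 years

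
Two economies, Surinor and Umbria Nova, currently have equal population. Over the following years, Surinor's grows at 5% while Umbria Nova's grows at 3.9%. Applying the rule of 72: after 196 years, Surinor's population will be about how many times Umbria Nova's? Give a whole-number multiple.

Rate gap = 5% − 3.9% = 1.1 points.
The ratio doubles every 72/1.1 ≈ 65.45 years.
196/65.45 ≈ 2.99 doublings → ratio ≈ 2^2.99 ≈ 8.

roughly 8 times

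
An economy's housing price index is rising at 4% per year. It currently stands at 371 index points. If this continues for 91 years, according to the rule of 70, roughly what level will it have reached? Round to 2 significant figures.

It doubles every 70/4 ≈ 17.50 years, so 91 years is 5.20 doublings.
2^5.20 ≈ 36.76; 371 × 36.76 ≈ 14000 index points.

approximately 14000 index points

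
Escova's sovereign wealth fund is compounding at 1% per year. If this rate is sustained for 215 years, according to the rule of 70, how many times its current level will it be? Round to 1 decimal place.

roughly 8.4 times

Doubles every ≈ 70.00 years (70/1).
215 years is 3.07 doublings; 2^3.07 ≈ 8.4×.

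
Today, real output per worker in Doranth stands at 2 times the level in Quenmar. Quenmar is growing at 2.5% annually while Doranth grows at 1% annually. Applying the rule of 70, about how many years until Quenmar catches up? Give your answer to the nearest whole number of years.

What matters is the difference: 1.5 pp.
Rule of 70 on the gap: the ratio halves every 70/1.5 ≈ 46.67 years.
A 2 times gap closes after 1 halving: 1 × 46.67 ≈ 47 years.

around 47 years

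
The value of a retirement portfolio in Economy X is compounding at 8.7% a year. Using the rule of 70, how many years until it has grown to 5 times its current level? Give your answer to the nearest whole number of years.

Doubling time ≈ 70/8.7 = 8.05 years.
Reaching 5× takes log₂(5) ≈ 2.32 doublings.
2.32 × 8.05 ≈ 19 years.

roughly 19 years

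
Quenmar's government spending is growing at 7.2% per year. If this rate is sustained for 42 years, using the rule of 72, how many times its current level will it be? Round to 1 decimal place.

Doubling time ≈ 72/7.2 = 10.00 years.
42 years / 10.00 ≈ 4.20 doublings → factor 2^4.20 ≈ 18.4.

roughly 18.4 times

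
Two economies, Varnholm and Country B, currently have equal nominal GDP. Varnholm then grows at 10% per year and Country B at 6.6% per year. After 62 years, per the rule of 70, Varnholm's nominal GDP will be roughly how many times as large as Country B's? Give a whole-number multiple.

Rate gap = 10% − 6.6% = 3.4 points.
The ratio doubles every 70/3.4 ≈ 20.59 years.
62/20.59 ≈ 3.01 doublings → ratio ≈ 2^3.01 ≈ 8.

approximately 8 times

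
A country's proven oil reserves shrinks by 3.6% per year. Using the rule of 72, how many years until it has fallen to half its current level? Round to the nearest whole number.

≈ 20 years

Halving time ≈ 72 / 3.6 = 20.00 → 20 years.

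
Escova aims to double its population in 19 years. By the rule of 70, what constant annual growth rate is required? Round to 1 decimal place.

70 / 19 ≈ 3.68, so about 3.7% a year.

about 3.7%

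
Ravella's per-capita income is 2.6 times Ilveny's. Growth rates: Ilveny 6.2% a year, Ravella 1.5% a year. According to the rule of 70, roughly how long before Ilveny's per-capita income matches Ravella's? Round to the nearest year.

roughly 21 years

The growth-rate gap is 6.2% − 1.5% = 4.7 percentage points.
So the ratio between them halves every 70/4.7 ≈ 14.89 years.
A 2.6 times gap takes log₂(2.6) ≈ 1.38 halvings to close: 1.38 × 14.89 ≈ 21 years.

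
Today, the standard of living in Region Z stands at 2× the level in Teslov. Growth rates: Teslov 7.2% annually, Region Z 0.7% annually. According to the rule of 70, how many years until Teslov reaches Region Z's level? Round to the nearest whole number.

What matters is the difference: 6.5 pp.
Rule of 70 on the gap: the ratio halves every 70/6.5 ≈ 10.77 years.
A 2× gap closes after 1 halving: 1 × 10.77 ≈ 11 years.

about 11 years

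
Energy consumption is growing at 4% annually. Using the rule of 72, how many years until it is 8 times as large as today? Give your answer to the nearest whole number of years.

about 54 years

One doubling takes 72/4 = 18.00 years.
Getting to 8× needs 3 doublings: 3 × 18.00 ≈ 54 years.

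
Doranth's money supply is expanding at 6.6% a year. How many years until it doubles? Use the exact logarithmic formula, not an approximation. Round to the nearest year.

11 years

t = ln(2) / ln(1 + 0.066) = 0.6931 / 0.063913 ≈ 10.84.
≈ 11 years.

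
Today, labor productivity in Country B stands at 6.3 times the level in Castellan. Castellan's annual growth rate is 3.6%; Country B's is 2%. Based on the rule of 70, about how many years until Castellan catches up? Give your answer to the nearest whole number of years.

about 116 years

The growth-rate gap is 3.6% − 2% = 1.6 percentage points.
So the ratio between them halves every 70/1.6 ≈ 43.75 years.
A 6.3 times gap takes log₂(6.3) ≈ 2.66 halvings to close: 2.66 × 43.75 ≈ 116 years.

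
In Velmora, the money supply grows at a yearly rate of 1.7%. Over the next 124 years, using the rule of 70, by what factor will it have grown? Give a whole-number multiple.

≈ 8 times

At 1.7% one doubling takes ≈ 41.18 years; 124 years is 3 of them, so ×8.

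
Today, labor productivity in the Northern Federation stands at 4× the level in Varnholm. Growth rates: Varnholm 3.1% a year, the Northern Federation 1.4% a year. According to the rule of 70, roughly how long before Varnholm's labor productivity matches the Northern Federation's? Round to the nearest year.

What matters is the difference: 1.7 pp.
Rule of 70 on the gap: the ratio halves every 70/1.7 ≈ 41.18 years.
A 4× gap closes after 2 halvings: 2 × 41.18 ≈ 82 years.

approximately 82 years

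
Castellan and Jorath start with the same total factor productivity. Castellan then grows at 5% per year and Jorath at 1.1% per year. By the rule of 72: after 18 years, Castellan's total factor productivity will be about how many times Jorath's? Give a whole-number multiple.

approximately 2 times

Rate gap = 5% − 1.1% = 3.9 points.
The ratio doubles every 72/3.9 ≈ 18.46 years.
18/18.46 ≈ 0.98 doublings → ratio ≈ 2^0.98 ≈ 2.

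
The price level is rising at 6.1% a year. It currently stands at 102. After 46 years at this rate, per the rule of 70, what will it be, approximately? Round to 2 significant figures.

approximately 1600

It doubles every 70/6.1 ≈ 11.48 years, so 46 years is 4.01 doublings.
2^4.01 ≈ 16.11; 102 × 16.11 ≈ 1600.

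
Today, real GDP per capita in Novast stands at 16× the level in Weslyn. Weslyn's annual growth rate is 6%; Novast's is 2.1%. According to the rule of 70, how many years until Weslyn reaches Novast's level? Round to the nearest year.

What matters is the difference: 3.9 pp.
Rule of 70 on the gap: the ratio halves every 70/3.9 ≈ 17.95 years.
A 16× gap closes after 4 halvings: 4 × 17.95 ≈ 72 years.

72 years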